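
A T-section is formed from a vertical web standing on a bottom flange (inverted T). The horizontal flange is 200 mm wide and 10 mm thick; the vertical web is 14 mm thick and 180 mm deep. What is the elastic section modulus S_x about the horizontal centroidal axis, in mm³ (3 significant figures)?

Decompose the section into non-overlapping parts with the origin at the bottom-left of its bounding rectangle.
Flange: 200 × 10, A = 2 000 mm², y = 5 mm, Ī = 16 667 mm⁴.
Web: 14 × 180, A = 2 520 mm², y = 100 mm, Ī = 6 804 000 mm⁴.
Centroid: ȳ = ΣA·y / ΣA = 57.965 mm.
Transfer each piece to the horizontal centroidal axis using Ī + A·d² with d = y − 57.965:
  flange: d = -52.965 mm → contributes +5 627 165 mm⁴
  web: d = 42.035 mm → contributes +11 256 776 mm⁴
Total I = 16 883 941 mm⁴.
Extreme fibre distance c = 132.04 mm; S = I/c = 127 874 mm³.

S_x ≈ 1.28 × 10⁵ mm³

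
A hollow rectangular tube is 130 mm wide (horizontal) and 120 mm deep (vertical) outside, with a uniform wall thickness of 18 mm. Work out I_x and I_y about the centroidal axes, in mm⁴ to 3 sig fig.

Treat the section as a set of non-overlapping primitives; coordinates are from the bounding-box lower-left.
Outer rectangle: 130 × 120, A = 15 600 mm², y = 60 mm, Ī = 18 720 000 mm⁴.
Inner void (subtracted): 94 × 84, A = 7 896 mm², y = 60 mm, Ī = 4 642 848 mm⁴.
By symmetry the centroid is at mid-height, ȳ = 60 mm.
All pieces are centred on the centroidal x-axis, so I = ΣĪ (holes subtracted) = 14 077 152 mm⁴.
Repeating about the centroidal y-axis gives I_y = 16 155 912 mm⁴.

I_x ≈ 1.41 × 10⁷ mm⁴, I_y ≈ 1.62 × 10⁷ mm⁴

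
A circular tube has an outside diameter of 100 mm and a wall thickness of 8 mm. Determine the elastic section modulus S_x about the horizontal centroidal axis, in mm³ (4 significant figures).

S_x ≈ 4.930 × 10⁴ mm³

Decompose the section into non-overlapping parts with the origin at the bottom-left of its bounding rectangle.
Outer circle: ⌀100, A = 7853.98 mm², y = 50 mm, Ī = 4 908 739 mm⁴.
Bore (subtracted): ⌀84, A = 5541.77 mm², y = 50 mm, Ī = 2 443 920 mm⁴.
By symmetry the centroid is at mid-height, ȳ = 50 mm.
All pieces are centred on the horizontal centroidal axis, so I = ΣĪ (holes subtracted) = 2 464 818 mm⁴.
Extreme fibre distance c = 50 mm; S = I/c = 49296.4 mm³.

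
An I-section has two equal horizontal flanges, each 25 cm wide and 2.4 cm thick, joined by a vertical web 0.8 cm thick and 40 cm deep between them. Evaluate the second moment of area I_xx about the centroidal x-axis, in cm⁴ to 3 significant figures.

Split into non-overlapping primitives; take the origin at the lower-left of the bounding box.
Bottom flange: 25 × 2.4, A = 60 cm², y = 1.2 cm, Ī = 28.8 cm⁴.
Web: 0.8 × 40, A = 32 cm², y = 22.4 cm, Ī = 4266.7 cm⁴.
Top flange: 25 × 2.4, A = 60 cm², y = 43.6 cm, Ī = 28.8 cm⁴.
By symmetry the centroid is at mid-height, ȳ = 22.4 cm.
Transfer each piece to the centroidal x-axis using Ī + A·d² with d = y − 22.4:
  bottom flange: d = -21.2 cm → contributes +26 995 cm⁴
  web: d = 0 cm → contributes +4266.7 cm⁴
  top flange: d = 21.2 cm → contributes +26 995 cm⁴
Total I = 58 257 cm⁴.

I_xx ≈ 5.83 × 10⁴ cm⁴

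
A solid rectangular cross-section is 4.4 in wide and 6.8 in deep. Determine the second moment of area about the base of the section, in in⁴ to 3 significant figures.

The section: 4.4 × 6.8, A = 29.92 in², y = 3.4 in, Ī = 115.29 in⁴.
Transfer it to the base of the section using Ī + A·d² with d = y − 0:
  the section: d = 3.4 in → contributes +461.17 in⁴
Total I = 461.17 in⁴.

I_base ≈ 461 in⁴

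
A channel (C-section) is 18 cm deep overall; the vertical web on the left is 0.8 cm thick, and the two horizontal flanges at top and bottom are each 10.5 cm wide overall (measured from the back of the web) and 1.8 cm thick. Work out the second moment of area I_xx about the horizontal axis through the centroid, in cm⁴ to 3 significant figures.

Decompose the section into non-overlapping parts with the origin at the bottom-left of its bounding rectangle.
Web: 0.8 × 18, A = 14.4 cm², y = 9 cm, Ī = 388.8 cm⁴.
Top flange (beyond web): 9.7 × 1.8, A = 17.46 cm², y = 17.1 cm, Ī = 4.7142 cm⁴.
Bottom flange (beyond web): 9.7 × 1.8, A = 17.46 cm², y = 0.9 cm, Ī = 4.7142 cm⁴.
By symmetry the centroid is at mid-height, ȳ = 9 cm.
Transfer each piece to the horizontal axis through the centroid using Ī + A·d² with d = y − 9:
  web: d = 0 cm → contributes +388.8 cm⁴
  top flange (beyond web): d = 8.1 cm → contributes +1150.3 cm⁴
  bottom flange (beyond web): d = -8.1 cm → contributes +1150.3 cm⁴
Total I = 2689.3 cm⁴.

I_xx ≈ 2690 cm⁴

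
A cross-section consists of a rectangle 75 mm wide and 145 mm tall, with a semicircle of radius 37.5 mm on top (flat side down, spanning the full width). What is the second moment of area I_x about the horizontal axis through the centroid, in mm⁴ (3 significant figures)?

Treat the section as a set of non-overlapping primitives; coordinates are from the bounding-box lower-left.
Rectangular body: 75 × 145, A = 10 875 mm², y = 72.5 mm, Ī = 19 053 906 mm⁴.
Semicircular cap: semicircle r = 37.5, A = 2208.9 mm², y = 160.92 mm, Ī = 217 049 mm⁴.
Centroid: ȳ = ΣA·y / ΣA = 87.427 mm.
Transfer each piece to the horizontal axis through the centroid using Ī + A·d² with d = y − 87.427:
  rectangular body: d = -14.927 mm → contributes +21 477 023 mm⁴
  semicircular cap: d = 73.488 mm → contributes +12 146 518 mm⁴
Total I = 33 623 541 mm⁴.

I_x ≈ 3.36 × 10⁷ mm⁴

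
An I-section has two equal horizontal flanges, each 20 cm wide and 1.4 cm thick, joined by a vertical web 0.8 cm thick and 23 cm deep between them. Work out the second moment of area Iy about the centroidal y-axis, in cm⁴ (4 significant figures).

Iy ≈ 1868 cm⁴

Decompose the section into non-overlapping parts with the origin at the bottom-left of its bounding rectangle.
Bottom flange: 20 × 1.4, A = 28 cm², x = 10 cm, Ī = 933.333 cm⁴.
Web: 0.8 × 23, A = 18.4 cm², x = 10 cm, Ī = 0.981333 cm⁴.
Top flange: 20 × 1.4, A = 28 cm², x = 10 cm, Ī = 933.333 cm⁴.
By symmetry the centroid is at mid-width, x̄ = 10 cm.
All pieces are centred on the centroidal y-axis, so I = ΣĪ = 1867.65 cm⁴.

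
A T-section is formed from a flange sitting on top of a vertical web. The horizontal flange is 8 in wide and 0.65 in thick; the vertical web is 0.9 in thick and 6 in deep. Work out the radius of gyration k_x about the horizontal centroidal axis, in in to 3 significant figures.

Treat the section as a set of non-overlapping primitives; coordinates are from the bounding-box lower-left.
Flange: 8 × 0.65, A = 5.2 in², y = 6.325 in, Ī = 0.18308 in⁴.
Web: 0.9 × 6, A = 5.4 in², y = 3 in, Ī = 16.2 in⁴.
Centroid: ȳ = ΣA·y / ΣA = 4.6311 in.
Transfer each piece to the horizontal centroidal axis using Ī + A·d² with d = y − 4.6311:
  flange: d = 1.6939 in → contributes +15.103 in⁴
  web: d = -1.6311 in → contributes +30.567 in⁴
Total I = 45.67 in⁴.
Radius of gyration: k = √(I/A) = √(45.67 / 10.6) = 2.0757 in.

k_x ≈ 2.08 in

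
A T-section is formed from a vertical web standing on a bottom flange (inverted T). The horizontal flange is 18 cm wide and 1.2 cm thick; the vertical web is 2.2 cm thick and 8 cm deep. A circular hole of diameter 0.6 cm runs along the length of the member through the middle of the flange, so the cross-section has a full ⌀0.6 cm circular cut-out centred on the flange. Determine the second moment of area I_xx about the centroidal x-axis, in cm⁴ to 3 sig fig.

I_xx ≈ 300 cm⁴

Decompose the section into non-overlapping parts with the origin at the bottom-left of its bounding rectangle.
Flange: 18 × 1.2, A = 21.6 cm², y = 0.6 cm, Ī = 2.592 cm⁴.
Web: 2.2 × 8, A = 17.6 cm², y = 5.2 cm, Ī = 93.867 cm⁴.
Hole (subtracted): ⌀0.6, A = 0.28274 cm², y = 0.6 cm, Ī = 0.0063617 cm⁴.
Centroid: ȳ = ΣA·y / ΣA = 2.6803 cm.
Transfer each piece to the centroidal x-axis using Ī + A·d² with d = y − 2.6803:
  flange: d = -2.0803 cm → contributes +96.07 cm⁴
  web: d = 2.5197 cm → contributes +205.61 cm⁴
  hole: d = -2.0803 cm → contributes −1.23 cm⁴
Total I = 300.45 cm⁴.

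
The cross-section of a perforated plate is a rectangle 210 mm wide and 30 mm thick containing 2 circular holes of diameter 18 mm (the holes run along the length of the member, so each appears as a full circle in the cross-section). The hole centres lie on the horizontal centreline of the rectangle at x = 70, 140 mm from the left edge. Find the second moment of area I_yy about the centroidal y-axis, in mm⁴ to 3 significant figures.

Break the section into simple shapes (no overlaps), measuring from the bottom-left corner of the bounding box.
Plate: 210 × 30, A = 6 300 mm², x = 105 mm, Ī = 23 152 500 mm⁴.
Hole 1 (subtracted): ⌀18, A = 254.47 mm², x = 70 mm, Ī = 5 153 mm⁴.
Hole 2 (subtracted): ⌀18, A = 254.47 mm², x = 140 mm, Ī = 5 153 mm⁴.
By symmetry the centroid is at mid-width, x̄ = 105 mm.
Transfer each piece to the centroidal y-axis using Ī + A·d² with d = x − 105:
  plate: d = 0 mm → contributes +23 152 500 mm⁴
  hole 1: d = -35 mm → contributes −316 878 mm⁴
  hole 2: d = 35 mm → contributes −316 878 mm⁴
Total I = 22 518 745 mm⁴.

I_yy ≈ 2.25 × 10⁷ mm⁴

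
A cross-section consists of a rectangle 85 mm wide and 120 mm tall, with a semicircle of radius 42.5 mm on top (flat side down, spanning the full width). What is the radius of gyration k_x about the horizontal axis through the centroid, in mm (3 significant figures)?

Decompose the section into non-overlapping parts with the origin at the bottom-left of its bounding rectangle.
Rectangular body: 85 × 120, A = 10 200 mm², y = 60 mm, Ī = 12 240 000 mm⁴.
Semicircular cap: semicircle r = 42.5, A = 2837.3 mm², y = 138.04 mm, Ī = 358 086 mm⁴.
Centroid: ȳ = ΣA·y / ΣA = 76.983 mm.
Transfer each piece to the horizontal axis through the centroid using Ī + A·d² with d = y − 76.983:
  rectangular body: d = -16.983 mm → contributes +15 181 921 mm⁴
  semicircular cap: d = 61.055 mm → contributes +10 934 378 mm⁴
Total I = 26 116 298 mm⁴.
Radius of gyration: k = √(I/A) = √(26 116 298 / 13 037) = 44.757 mm.

k_x ≈ 44.8 mm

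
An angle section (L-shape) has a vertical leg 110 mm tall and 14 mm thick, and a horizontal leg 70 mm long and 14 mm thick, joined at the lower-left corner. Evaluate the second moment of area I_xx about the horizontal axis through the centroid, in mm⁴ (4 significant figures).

Break the section into simple shapes (no overlaps), measuring from the bottom-left corner of the bounding box.
Vertical leg: 14 × 110, A = 1 540 mm², y = 55 mm, Ī = 1 552 833 mm⁴.
Horizontal leg (remainder): 56 × 14, A = 784 mm², y = 7 mm, Ī = 12805.3 mm⁴.
Centroid: ȳ = ΣA·y / ΣA = 38.8072 mm.
Transfer each piece to the horizontal axis through the centroid using Ī + A·d² with d = y − 38.8072:
  vertical leg: d = 16.1928 mm → contributes +1 956 630 mm⁴
  horizontal leg (remainder): d = -31.8072 mm → contributes +805 978 mm⁴
Total I = 2 762 608 mm⁴.

I_xx ≈ 2.763 × 10⁶ mm⁴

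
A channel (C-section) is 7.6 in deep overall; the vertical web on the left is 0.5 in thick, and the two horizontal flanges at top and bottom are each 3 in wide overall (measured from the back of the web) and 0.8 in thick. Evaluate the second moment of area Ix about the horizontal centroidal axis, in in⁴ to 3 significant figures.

Ix ≈ 64.7 in⁴

Decompose the section into non-overlapping parts with the origin at the bottom-left of its bounding rectangle.
Web: 0.5 × 7.6, A = 3.8 in², y = 3.8 in, Ī = 18.291 in⁴.
Top flange (beyond web): 2.5 × 0.8, A = 2 in², y = 7.2 in, Ī = 0.10667 in⁴.
Bottom flange (beyond web): 2.5 × 0.8, A = 2 in², y = 0.4 in, Ī = 0.10667 in⁴.
By symmetry the centroid is at mid-height, ȳ = 3.8 in.
Transfer each piece to the horizontal centroidal axis using Ī + A·d² with d = y − 3.8:
  web: d = 0 in → contributes +18.291 in⁴
  top flange (beyond web): d = 3.4 in → contributes +23.227 in⁴
  bottom flange (beyond web): d = -3.4 in → contributes +23.227 in⁴
Total I = 64.744 in⁴.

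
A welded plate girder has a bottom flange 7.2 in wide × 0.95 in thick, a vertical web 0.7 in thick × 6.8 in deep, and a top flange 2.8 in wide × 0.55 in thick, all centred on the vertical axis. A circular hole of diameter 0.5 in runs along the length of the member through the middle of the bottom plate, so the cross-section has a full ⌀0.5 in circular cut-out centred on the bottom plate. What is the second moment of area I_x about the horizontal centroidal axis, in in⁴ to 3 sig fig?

Split into non-overlapping primitives; take the origin at the lower-left of the bounding box.
Bottom plate: 7.2 × 0.95, A = 6.84 in², y = 0.475 in, Ī = 0.51443 in⁴.
Web plate: 0.7 × 6.8, A = 4.76 in², y = 4.35 in, Ī = 18.342 in⁴.
Top plate: 2.8 × 0.55, A = 1.54 in², y = 8.025 in, Ī = 0.038821 in⁴.
Hole (subtracted): ⌀0.5, A = 0.19635 in², y = 0.475 in, Ī = 0.003068 in⁴.
Centroid: ȳ = ΣA·y / ΣA = 2.7983 in.
Transfer each piece to the horizontal centroidal axis using Ī + A·d² with d = y − 2.7983:
  bottom plate: d = -2.3233 in → contributes +37.435 in⁴
  web plate: d = 1.5517 in → contributes +29.803 in⁴
  top plate: d = 5.2267 in → contributes +42.109 in⁴
  hole: d = -2.3233 in → contributes −1.0629 in⁴
Total I = 108.28 in⁴.

I_x ≈ 108 in⁴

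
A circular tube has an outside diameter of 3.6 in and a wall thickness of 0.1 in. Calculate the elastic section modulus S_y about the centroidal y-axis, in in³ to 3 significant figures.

Split into non-overlapping primitives; take the origin at the lower-left of the bounding box.
Outer circle: ⌀3.6, A = 10.179 in², x = 1.8 in, Ī = 8.2448 in⁴.
Bore (subtracted): ⌀3.4, A = 9.0792 in², x = 1.8 in, Ī = 6.5597 in⁴.
By symmetry the centroid is at mid-width, x̄ = 1.8 in.
All pieces are centred on the centroidal y-axis, so I = ΣĪ (holes subtracted) = 1.6851 in⁴.
Extreme fibre distance c = 1.8 in; S = I/c = 0.93615 in³.

S_y ≈ 0.936 in³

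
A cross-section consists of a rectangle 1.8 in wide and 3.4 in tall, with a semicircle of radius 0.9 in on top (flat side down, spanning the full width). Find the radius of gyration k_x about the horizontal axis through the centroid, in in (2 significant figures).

Treat the section as a set of non-overlapping primitives; coordinates are from the bounding-box lower-left.
Rectangular body: 1.8 × 3.4, A = 6.12 in², y = 1.7 in, Ī = 5.896 in⁴.
Semicircular cap: semicircle r = 0.9, A = 1.272 in², y = 3.782 in, Ī = 0.07201 in⁴.
Centroid: ȳ = ΣA·y / ΣA = 2.058 in.
Transfer each piece to the horizontal axis through the centroid using Ī + A·d² with d = y − 2.058:
  rectangular body: d = -0.3583 in → contributes +6.681 in⁴
  semicircular cap: d = 1.724 in → contributes +3.852 in⁴
Total I = 10.53 in⁴.
Radius of gyration: k = √(I/A) = √(10.53 / 7.392) = 1.194 in.

k_x ≈ 1.2 in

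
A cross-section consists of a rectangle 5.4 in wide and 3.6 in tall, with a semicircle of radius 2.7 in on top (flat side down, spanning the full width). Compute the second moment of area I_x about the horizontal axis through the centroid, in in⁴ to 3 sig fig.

Treat the section as a set of non-overlapping primitives; coordinates are from the bounding-box lower-left.
Rectangular body: 5.4 × 3.6, A = 19.44 in², y = 1.8 in, Ī = 20.995 in⁴.
Semicircular cap: semicircle r = 2.7, A = 11.451 in², y = 4.7459 in, Ī = 5.8329 in⁴.
Centroid: ȳ = ΣA·y / ΣA = 2.892 in.
Transfer each piece to the horizontal axis through the centroid using Ī + A·d² with d = y − 2.892:
  rectangular body: d = -1.092 in → contributes +44.178 in⁴
  semicircular cap: d = 1.8539 in → contributes +45.189 in⁴
Total I = 89.367 in⁴.

I_x ≈ 89.4 in⁴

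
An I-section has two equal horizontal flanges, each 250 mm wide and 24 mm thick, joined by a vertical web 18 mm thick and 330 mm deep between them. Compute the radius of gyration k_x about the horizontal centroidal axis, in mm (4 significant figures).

k_x ≈ 154.9 mm

Treat the section as a set of non-overlapping primitives; coordinates are from the bounding-box lower-left.
Bottom flange: 250 × 24, A = 6 000 mm², y = 12 mm, Ī = 288 000 mm⁴.
Web: 18 × 330, A = 5 940 mm², y = 189 mm, Ī = 53 905 500 mm⁴.
Top flange: 250 × 24, A = 6 000 mm², y = 366 mm, Ī = 288 000 mm⁴.
By symmetry the centroid is at mid-height, ȳ = 189 mm.
Transfer each piece to the horizontal centroidal axis using Ī + A·d² with d = y − 189:
  bottom flange: d = -177 mm → contributes +188 262 000 mm⁴
  web: d = 0 mm → contributes +53 905 500 mm⁴
  top flange: d = 177 mm → contributes +188 262 000 mm⁴
Total I = 430 429 500 mm⁴.
Radius of gyration: k = √(I/A) = √(430 429 500 / 17 940) = 154.896 mm.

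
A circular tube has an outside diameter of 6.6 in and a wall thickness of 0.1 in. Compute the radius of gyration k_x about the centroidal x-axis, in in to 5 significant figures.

k_x ≈ 2.2984 in

Treat the section as a set of non-overlapping primitives; coordinates are from the bounding-box lower-left.
Outer circle: ⌀6.6, A = 34.21194 in², y = 3.3 in, Ī = 93.14202 in⁴.
Bore (subtracted): ⌀6.4, A = 32.16991 in², y = 3.3 in, Ī = 82.35497 in⁴.
By symmetry the centroid is at mid-height, ȳ = 3.3 in.
All pieces are centred on the centroidal x-axis, so I = ΣĪ (holes subtracted) = 10.78705 in⁴.
Radius of gyration: k = √(I/A) = √(10.78705 / 2.042035) = 2.298369 in.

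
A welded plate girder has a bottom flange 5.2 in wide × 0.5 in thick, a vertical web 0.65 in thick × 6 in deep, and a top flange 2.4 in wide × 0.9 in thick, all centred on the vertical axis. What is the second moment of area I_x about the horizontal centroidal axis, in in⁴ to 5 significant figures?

I_x ≈ 64.957 in⁴

Decompose the section into non-overlapping parts with the origin at the bottom-left of its bounding rectangle.
Bottom plate: 5.2 × 0.5, A = 2.6 in², y = 0.25 in, Ī = 0.05416667 in⁴.
Web plate: 0.65 × 6, A = 3.9 in², y = 3.5 in, Ī = 11.7 in⁴.
Top plate: 2.4 × 0.9, A = 2.16 in², y = 6.95 in, Ī = 0.1458 in⁴.
Centroid: ȳ = ΣA·y / ΣA = 3.384758 in.
Transfer each piece to the horizontal centroidal axis using Ī + A·d² with d = y − 3.384758:
  bottom plate: d = -3.134758 in → contributes +25.6036 in⁴
  web plate: d = 0.1152425 in → contributes +11.7518 in⁴
  top plate: d = 3.565242 in → contributes +27.60146 in⁴
Total I = 64.95685 in⁴.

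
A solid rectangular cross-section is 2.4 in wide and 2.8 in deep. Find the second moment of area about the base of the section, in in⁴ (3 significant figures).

The section: 2.4 × 2.8, A = 6.72 in², y = 1.4 in, Ī = 4.3904 in⁴.
Transfer it to a horizontal axis along the bottom face using Ī + A·d² with d = y − 0:
  the section: d = 1.4 in → contributes +17.562 in⁴
Total I = 17.562 in⁴.

I_base ≈ 17.6 in⁴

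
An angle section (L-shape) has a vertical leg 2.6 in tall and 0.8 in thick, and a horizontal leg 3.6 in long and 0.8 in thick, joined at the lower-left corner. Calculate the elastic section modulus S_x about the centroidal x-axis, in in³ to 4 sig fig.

Break the section into simple shapes (no overlaps), measuring from the bottom-left corner of the bounding box.
Vertical leg: 0.8 × 2.6, A = 2.08 in², y = 1.3 in, Ī = 1.17173 in⁴.
Horizontal leg (remainder): 2.8 × 0.8, A = 2.24 in², y = 0.4 in, Ī = 0.119467 in⁴.
Centroid: ȳ = ΣA·y / ΣA = 0.833333 in.
Transfer each piece to the centroidal x-axis using Ī + A·d² with d = y − 0.833333:
  vertical leg: d = 0.466667 in → contributes +1.62471 in⁴
  horizontal leg (remainder): d = -0.433333 in → contributes +0.540089 in⁴
Total I = 2.1648 in⁴.
Extreme fibre distance c = 1.76667 in; S = I/c = 1.22536 in³.

S_x ≈ 1.225 in³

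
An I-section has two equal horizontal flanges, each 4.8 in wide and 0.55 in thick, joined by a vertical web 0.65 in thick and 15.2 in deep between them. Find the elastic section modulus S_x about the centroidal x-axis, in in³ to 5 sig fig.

Decompose the section into non-overlapping parts with the origin at the bottom-left of its bounding rectangle.
Bottom flange: 4.8 × 0.55, A = 2.64 in², y = 0.275 in, Ī = 0.06655 in⁴.
Web: 0.65 × 15.2, A = 9.88 in², y = 8.15 in, Ī = 190.2229 in⁴.
Top flange: 4.8 × 0.55, A = 2.64 in², y = 16.025 in, Ī = 0.06655 in⁴.
By symmetry the centroid is at mid-height, ȳ = 8.15 in.
Transfer each piece to the centroidal x-axis using Ī + A·d² with d = y − 8.15:
  bottom flange: d = -7.875 in → contributes +163.7878 in⁴
  web: d = 0 in → contributes +190.2229 in⁴
  top flange: d = 7.875 in → contributes +163.7878 in⁴
Total I = 517.7985 in⁴.
Extreme fibre distance c = 8.15 in; S = I/c = 63.53356 in³.

S_x ≈ 63.534 in³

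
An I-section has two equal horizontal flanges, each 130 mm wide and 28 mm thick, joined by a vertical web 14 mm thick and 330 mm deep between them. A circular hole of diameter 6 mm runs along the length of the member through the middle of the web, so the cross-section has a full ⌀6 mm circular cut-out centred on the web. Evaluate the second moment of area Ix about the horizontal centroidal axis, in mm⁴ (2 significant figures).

Ix ≈ 2.8 × 10⁸ mm⁴

Decompose the section into non-overlapping parts with the origin at the bottom-left of its bounding rectangle.
Bottom flange: 130 × 28, A = 3 640 mm², y = 14 mm, Ī = 237 813 mm⁴.
Web: 14 × 330, A = 4 620 mm², y = 193 mm, Ī = 41 926 500 mm⁴.
Top flange: 130 × 28, A = 3 640 mm², y = 372 mm, Ī = 237 813 mm⁴.
Hole (subtracted): ⌀6, A = 28.27 mm², y = 193 mm, Ī = 63.62 mm⁴.
By symmetry the centroid is at mid-height, ȳ = 193 mm.
Transfer each piece to the horizontal centroidal axis using Ī + A·d² with d = y − 193:
  bottom flange: d = -179 mm → contributes +116 867 053 mm⁴
  web: d = 0 mm → contributes +41 926 500 mm⁴
  top flange: d = 179 mm → contributes +116 867 053 mm⁴
  hole: d = 0 mm → contributes −63.62 mm⁴
Total I = 275 660 543 mm⁴.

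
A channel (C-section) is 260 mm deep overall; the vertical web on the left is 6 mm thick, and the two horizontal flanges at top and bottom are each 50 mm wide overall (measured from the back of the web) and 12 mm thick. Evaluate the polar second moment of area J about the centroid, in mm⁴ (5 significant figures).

Break the section into simple shapes (no overlaps), measuring from the bottom-left corner of the bounding box.
Web: 6 × 260, A = 1 560 mm², y = 130 mm, Ī = 8 788 000 mm⁴.
Top flange (beyond web): 44 × 12, A = 528 mm², y = 254 mm, Ī = 6 336 mm⁴.
Bottom flange (beyond web): 44 × 12, A = 528 mm², y = 6 mm, Ī = 6 336 mm⁴.
By symmetry the centroid is at mid-height, ȳ = 130 mm.
Transfer each piece to the centroidal x-axis using Ī + A·d² with d = y − 130:
  web: d = 0 mm → contributes +8 788 000 mm⁴
  top flange (beyond web): d = 124 mm → contributes +8 124 864 mm⁴
  bottom flange (beyond web): d = -124 mm → contributes +8 124 864 mm⁴
Total I = 25 037 728 mm⁴.
For the y-axis: x̄ = 13.09174 mm.
Repeating about the centroidal y-axis gives I_y = 568 626 mm⁴.
Polar second moment: J = I_x + I_y = 25 606 354 mm⁴.

J ≈ 2.5606 × 10⁷ mm⁴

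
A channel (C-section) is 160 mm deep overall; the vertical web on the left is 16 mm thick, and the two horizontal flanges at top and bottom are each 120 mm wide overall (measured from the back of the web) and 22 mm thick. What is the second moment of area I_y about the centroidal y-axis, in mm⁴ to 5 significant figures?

I_y ≈ 1.0089 × 10⁷ mm⁴

Treat the section as a set of non-overlapping primitives; coordinates are from the bounding-box lower-left.
Web: 16 × 160, A = 2 560 mm², x = 8 mm, Ī = 54613.33 mm⁴.
Top flange (beyond web): 104 × 22, A = 2 288 mm², x = 68 mm, Ī = 2 062 251 mm⁴.
Bottom flange (beyond web): 104 × 22, A = 2 288 mm², x = 68 mm, Ī = 2 062 251 mm⁴.
Centroid: x̄ = ΣA·x / ΣA = 46.47534 mm.
Transfer each piece to the centroidal y-axis using Ī + A·d² with d = x − 46.47534:
  web: d = -38.47534 mm → contributes +3 844 313 mm⁴
  top flange (beyond web): d = 21.52466 mm → contributes +3 122 307 mm⁴
  bottom flange (beyond web): d = 21.52466 mm → contributes +3 122 307 mm⁴
Total I = 10 088 926 mm⁴.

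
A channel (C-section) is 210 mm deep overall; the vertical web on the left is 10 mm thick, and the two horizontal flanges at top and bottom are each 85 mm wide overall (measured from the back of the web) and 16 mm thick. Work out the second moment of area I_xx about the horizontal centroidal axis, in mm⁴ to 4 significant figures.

I_xx ≈ 3.035 × 10⁷ mm⁴

Decompose the section into non-overlapping parts with the origin at the bottom-left of its bounding rectangle.
Web: 10 × 210, A = 2 100 mm², y = 105 mm, Ī = 7 717 500 mm⁴.
Top flange (beyond web): 75 × 16, A = 1 200 mm², y = 202 mm, Ī = 25 600 mm⁴.
Bottom flange (beyond web): 75 × 16, A = 1 200 mm², y = 8 mm, Ī = 25 600 mm⁴.
By symmetry the centroid is at mid-height, ȳ = 105 mm.
Transfer each piece to the horizontal centroidal axis using Ī + A·d² with d = y − 105:
  web: d = 0 mm → contributes +7 717 500 mm⁴
  top flange (beyond web): d = 97 mm → contributes +11 316 400 mm⁴
  bottom flange (beyond web): d = -97 mm → contributes +11 316 400 mm⁴
Total I = 30 350 300 mm⁴.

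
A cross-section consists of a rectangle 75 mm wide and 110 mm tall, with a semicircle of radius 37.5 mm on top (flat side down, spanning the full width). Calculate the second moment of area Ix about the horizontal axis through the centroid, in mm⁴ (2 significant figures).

Split into non-overlapping primitives; take the origin at the lower-left of the bounding box.
Rectangular body: 75 × 110, A = 8 250 mm², y = 55 mm, Ī = 8 318 750 mm⁴.
Semicircular cap: semicircle r = 37.5, A = 2 209 mm², y = 125.9 mm, Ī = 217 049 mm⁴.
Centroid: ȳ = ΣA·y / ΣA = 69.98 mm.
Transfer each piece to the horizontal axis through the centroid using Ī + A·d² with d = y − 69.98:
  rectangular body: d = -14.98 mm → contributes +10 169 409 mm⁴
  semicircular cap: d = 55.94 mm → contributes +7 128 955 mm⁴
Total I = 17 298 364 mm⁴.

Ix ≈ 1.7 × 10⁷ mm⁴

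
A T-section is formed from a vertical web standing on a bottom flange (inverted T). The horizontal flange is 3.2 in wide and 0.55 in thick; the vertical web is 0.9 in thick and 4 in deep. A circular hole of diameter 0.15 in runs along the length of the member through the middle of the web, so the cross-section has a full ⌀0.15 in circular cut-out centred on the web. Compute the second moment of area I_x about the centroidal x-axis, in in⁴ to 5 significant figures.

Decompose the section into non-overlapping parts with the origin at the bottom-left of its bounding rectangle.
Flange: 3.2 × 0.55, A = 1.76 in², y = 0.275 in, Ī = 0.04436667 in⁴.
Web: 0.9 × 4, A = 3.6 in², y = 2.55 in, Ī = 4.8 in⁴.
Hole (subtracted): ⌀0.15, A = 0.01767146 in², y = 2.55 in, Ī = 0.00002485049 in⁴.
Centroid: ȳ = ΣA·y / ΣA = 1.800514 in.
Transfer each piece to the centroidal x-axis using Ī + A·d² with d = y − 1.800514:
  flange: d = -1.525514 in → contributes +4.140227 in⁴
  web: d = 0.7494859 in → contributes +6.822225 in⁴
  hole: d = 0.7494859 in → contributes −0.009951424 in⁴
Total I = 10.9525 in⁴.

I_x ≈ 10.953 in⁴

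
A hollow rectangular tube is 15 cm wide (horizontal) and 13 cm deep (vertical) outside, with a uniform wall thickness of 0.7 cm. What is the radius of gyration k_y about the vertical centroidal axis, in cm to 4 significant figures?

Break the section into simple shapes (no overlaps), measuring from the bottom-left corner of the bounding box.
Outer rectangle: 15 × 13, A = 195 cm², x = 7.5 cm, Ī = 3656.25 cm⁴.
Inner void (subtracted): 13.6 × 11.6, A = 157.76 cm², x = 7.5 cm, Ī = 2431.61 cm⁴.
By symmetry the centroid is at mid-width, x̄ = 7.5 cm.
All pieces are centred on the vertical centroidal axis, so I = ΣĪ (holes subtracted) = 1224.64 cm⁴.
Radius of gyration: k = √(I/A) = √(1224.64 / 37.24) = 5.73456 cm.

k_y ≈ 5.735 cm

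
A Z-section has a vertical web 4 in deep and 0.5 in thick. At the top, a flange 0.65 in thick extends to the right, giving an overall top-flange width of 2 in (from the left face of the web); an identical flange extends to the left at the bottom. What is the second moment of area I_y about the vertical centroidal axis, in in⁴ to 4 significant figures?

I_y ≈ 2.357 in⁴

Break the section into simple shapes (no overlaps), measuring from the bottom-left corner of the bounding box.
Web: 0.5 × 4, A = 2 in², x = 1.75 in, Ī = 0.0416667 in⁴.
Top flange (beyond web): 1.5 × 0.65, A = 0.975 in², x = 2.75 in, Ī = 0.182813 in⁴.
Bottom flange (beyond web): 1.5 × 0.65, A = 0.975 in², x = 0.75 in, Ī = 0.182813 in⁴.
Centroid: x̄ = ΣA·x / ΣA = 1.75 in.
Transfer each piece to the vertical centroidal axis using Ī + A·d² with d = x − 1.75:
  web: d = 0 in → contributes +0.0416667 in⁴
  top flange (beyond web): d = 1 in → contributes +1.15781 in⁴
  bottom flange (beyond web): d = -1 in → contributes +1.15781 in⁴
Total I = 2.35729 in⁴.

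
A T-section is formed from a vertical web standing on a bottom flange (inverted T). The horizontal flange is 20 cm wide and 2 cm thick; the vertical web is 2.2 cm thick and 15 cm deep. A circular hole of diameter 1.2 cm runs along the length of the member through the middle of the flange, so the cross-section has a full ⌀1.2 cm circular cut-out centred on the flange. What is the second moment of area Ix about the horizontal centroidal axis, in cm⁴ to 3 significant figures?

Decompose the section into non-overlapping parts with the origin at the bottom-left of its bounding rectangle.
Flange: 20 × 2, A = 40 cm², y = 1 cm, Ī = 13.333 cm⁴.
Web: 2.2 × 15, A = 33 cm², y = 9.5 cm, Ī = 618.75 cm⁴.
Hole (subtracted): ⌀1.2, A = 1.131 cm², y = 1 cm, Ī = 0.10179 cm⁴.
Centroid: ȳ = ΣA·y / ΣA = 4.9029 cm.
Transfer each piece to the horizontal centroidal axis using Ī + A·d² with d = y − 4.9029:
  flange: d = -3.9029 cm → contributes +622.65 cm⁴
  web: d = 4.5971 cm → contributes +1316.1 cm⁴
  hole: d = -3.9029 cm → contributes −17.33 cm⁴
Total I = 1921.5 cm⁴.

Ix ≈ 1920 cm⁴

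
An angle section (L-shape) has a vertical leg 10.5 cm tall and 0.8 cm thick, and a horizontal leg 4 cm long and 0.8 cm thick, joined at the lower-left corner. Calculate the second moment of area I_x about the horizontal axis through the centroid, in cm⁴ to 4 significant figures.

I_x ≈ 123.5 cm⁴

Decompose the section into non-overlapping parts with the origin at the bottom-left of its bounding rectangle.
Vertical leg: 0.8 × 10.5, A = 8.4 cm², y = 5.25 cm, Ī = 77.175 cm⁴.
Horizontal leg (remainder): 3.2 × 0.8, A = 2.56 cm², y = 0.4 cm, Ī = 0.136533 cm⁴.
Centroid: ȳ = ΣA·y / ΣA = 4.11715 cm.
Transfer each piece to the horizontal axis through the centroid using Ī + A·d² with d = y − 4.11715:
  vertical leg: d = 1.13285 cm → contributes +87.9551 cm⁴
  horizontal leg (remainder): d = -3.71715 cm → contributes +35.5086 cm⁴
Total I = 123.464 cm⁴.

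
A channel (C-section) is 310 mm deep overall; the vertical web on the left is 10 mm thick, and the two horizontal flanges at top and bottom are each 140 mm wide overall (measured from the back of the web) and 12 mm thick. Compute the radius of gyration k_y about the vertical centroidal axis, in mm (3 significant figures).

Break the section into simple shapes (no overlaps), measuring from the bottom-left corner of the bounding box.
Web: 10 × 310, A = 3 100 mm², x = 5 mm, Ī = 25 833 mm⁴.
Top flange (beyond web): 130 × 12, A = 1 560 mm², x = 75 mm, Ī = 2 197 000 mm⁴.
Bottom flange (beyond web): 130 × 12, A = 1 560 mm², x = 75 mm, Ī = 2 197 000 mm⁴.
Centroid: x̄ = ΣA·x / ΣA = 40.113 mm.
Transfer each piece to the vertical centroidal axis using Ī + A·d² with d = x − 40.113:
  web: d = -35.113 mm → contributes +3 847 794 mm⁴
  top flange (beyond web): d = 34.887 mm → contributes +4 095 730 mm⁴
  bottom flange (beyond web): d = 34.887 mm → contributes +4 095 730 mm⁴
Total I = 12 039 255 mm⁴.
Radius of gyration: k = √(I/A) = √(12 039 255 / 6 220) = 43.995 mm.

k_y ≈ 44.0 mm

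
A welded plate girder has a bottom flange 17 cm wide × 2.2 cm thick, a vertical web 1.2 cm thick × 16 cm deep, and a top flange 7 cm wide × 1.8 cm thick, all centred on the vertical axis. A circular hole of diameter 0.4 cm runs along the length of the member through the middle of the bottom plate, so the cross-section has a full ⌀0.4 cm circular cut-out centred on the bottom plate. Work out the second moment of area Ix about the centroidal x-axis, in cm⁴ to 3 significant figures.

Split into non-overlapping primitives; take the origin at the lower-left of the bounding box.
Bottom plate: 17 × 2.2, A = 37.4 cm², y = 1.1 cm, Ī = 15.085 cm⁴.
Web plate: 1.2 × 16, A = 19.2 cm², y = 10.2 cm, Ī = 409.6 cm⁴.
Top plate: 7 × 1.8, A = 12.6 cm², y = 19.1 cm, Ī = 3.402 cm⁴.
Hole (subtracted): ⌀0.4, A = 0.12566 cm², y = 1.1 cm, Ī = 0.0012566 cm⁴.
Centroid: ȳ = ΣA·y / ΣA = 6.9129 cm.
Transfer each piece to the centroidal x-axis using Ī + A·d² with d = y − 6.9129:
  bottom plate: d = -5.8129 cm → contributes +1278.8 cm⁴
  web plate: d = 3.2871 cm → contributes +617.06 cm⁴
  top plate: d = 12.187 cm → contributes +1874.8 cm⁴
  hole: d = -5.8129 cm → contributes −4.2474 cm⁴
Total I = 3766.5 cm⁴.

Ix ≈ 3770 cm⁴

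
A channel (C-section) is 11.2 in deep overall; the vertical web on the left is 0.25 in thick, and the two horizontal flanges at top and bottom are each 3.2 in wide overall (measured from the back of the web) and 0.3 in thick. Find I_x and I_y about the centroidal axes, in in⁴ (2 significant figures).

Decompose the section into non-overlapping parts with the origin at the bottom-left of its bounding rectangle.
Web: 0.25 × 11.2, A = 2.8 in², y = 5.6 in, Ī = 29.27 in⁴.
Top flange (beyond web): 2.95 × 0.3, A = 0.885 in², y = 11.05 in, Ī = 0.006638 in⁴.
Bottom flange (beyond web): 2.95 × 0.3, A = 0.885 in², y = 0.15 in, Ī = 0.006638 in⁴.
By symmetry the centroid is at mid-height, ȳ = 5.6 in.
Transfer each piece to the centroidal x-axis using Ī + A·d² with d = y − 5.6:
  web: d = 0 in → contributes +29.27 in⁴
  top flange (beyond web): d = 5.45 in → contributes +26.29 in⁴
  bottom flange (beyond web): d = -5.45 in → contributes +26.29 in⁴
Total I = 81.86 in⁴.
For the y-axis: x̄ = 0.7447 in.
Repeating about the centroidal y-axis gives I_y = 4.074 in⁴.

I_x ≈ 82 in⁴, I_y ≈ 4.1 in⁴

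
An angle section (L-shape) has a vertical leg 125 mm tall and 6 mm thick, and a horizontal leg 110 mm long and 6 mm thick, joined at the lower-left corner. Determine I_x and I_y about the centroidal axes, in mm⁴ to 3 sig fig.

I_x ≈ 2.18 × 10⁶ mm⁴, I_y ≈ 1.60 × 10⁶ mm⁴

Break the section into simple shapes (no overlaps), measuring from the bottom-left corner of the bounding box.
Vertical leg: 6 × 125, A = 750 mm², y = 62.5 mm, Ī = 976 563 mm⁴.
Horizontal leg (remainder): 104 × 6, A = 624 mm², y = 3 mm, Ī = 1 872 mm⁴.
Centroid: ȳ = ΣA·y / ΣA = 35.478 mm.
Transfer each piece to the centroidal x-axis using Ī + A·d² with d = y − 35.478:
  vertical leg: d = 27.022 mm → contributes +1 524 197 mm⁴
  horizontal leg (remainder): d = -32.478 mm → contributes +660 087 mm⁴
Total I = 2 184 284 mm⁴.
For the y-axis: x̄ = 27.978 mm.
Repeating about the centroidal y-axis gives I_y = 1 595 031 mm⁴.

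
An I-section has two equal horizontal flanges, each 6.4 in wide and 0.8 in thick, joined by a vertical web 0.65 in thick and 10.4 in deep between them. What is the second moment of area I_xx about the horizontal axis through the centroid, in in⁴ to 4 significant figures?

Decompose the section into non-overlapping parts with the origin at the bottom-left of its bounding rectangle.
Bottom flange: 6.4 × 0.8, A = 5.12 in², y = 0.4 in, Ī = 0.273067 in⁴.
Web: 0.65 × 10.4, A = 6.76 in², y = 6 in, Ī = 60.9301 in⁴.
Top flange: 6.4 × 0.8, A = 5.12 in², y = 11.6 in, Ī = 0.273067 in⁴.
By symmetry the centroid is at mid-height, ȳ = 6 in.
Transfer each piece to the horizontal axis through the centroid using Ī + A·d² with d = y − 6:
  bottom flange: d = -5.6 in → contributes +160.836 in⁴
  web: d = 0 in → contributes +60.9301 in⁴
  top flange: d = 5.6 in → contributes +160.836 in⁴
Total I = 382.603 in⁴.

I_xx ≈ 382.6 in⁴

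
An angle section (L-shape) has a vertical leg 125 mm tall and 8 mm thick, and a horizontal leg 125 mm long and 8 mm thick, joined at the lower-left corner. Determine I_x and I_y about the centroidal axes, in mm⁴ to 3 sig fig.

I_x ≈ 2.96 × 10⁶ mm⁴, I_y ≈ 2.96 × 10⁶ mm⁴

Treat the section as a set of non-overlapping primitives; coordinates are from the bounding-box lower-left.
Vertical leg: 8 × 125, A = 1 000 mm², y = 62.5 mm, Ī = 1 302 083 mm⁴.
Horizontal leg (remainder): 117 × 8, A = 936 mm², y = 4 mm, Ī = 4 992 mm⁴.
Centroid: ȳ = ΣA·y / ΣA = 34.217 mm.
Transfer each piece to the centroidal x-axis using Ī + A·d² with d = y − 34.217:
  vertical leg: d = 28.283 mm → contributes +2 102 015 mm⁴
  horizontal leg (remainder): d = -30.217 mm → contributes +859 620 mm⁴
Total I = 2 961 634 mm⁴.
For the y-axis: x̄ = 34.217 mm.
Repeating about the centroidal y-axis gives I_y = 2 961 634 mm⁴.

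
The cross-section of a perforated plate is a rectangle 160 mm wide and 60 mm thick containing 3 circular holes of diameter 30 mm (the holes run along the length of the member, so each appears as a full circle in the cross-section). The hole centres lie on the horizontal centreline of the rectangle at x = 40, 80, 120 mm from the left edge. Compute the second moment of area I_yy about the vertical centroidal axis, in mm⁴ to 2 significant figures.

Decompose the section into non-overlapping parts with the origin at the bottom-left of its bounding rectangle.
Plate: 160 × 60, A = 9 600 mm², x = 80 mm, Ī = 20 480 000 mm⁴.
Hole 1 (subtracted): ⌀30, A = 706.9 mm², x = 40 mm, Ī = 39 761 mm⁴.
Hole 2 (subtracted): ⌀30, A = 706.9 mm², x = 80 mm, Ī = 39 761 mm⁴.
Hole 3 (subtracted): ⌀30, A = 706.9 mm², x = 120 mm, Ī = 39 761 mm⁴.
By symmetry the centroid is at mid-width, x̄ = 80 mm.
Transfer each piece to the vertical centroidal axis using Ī + A·d² with d = x − 80:
  plate: d = 0 mm → contributes +20 480 000 mm⁴
  hole 1: d = -40 mm → contributes −1 170 734 mm⁴
  hole 2: d = 0 mm → contributes −39 761 mm⁴
  hole 3: d = 40 mm → contributes −1 170 734 mm⁴
Total I = 18 098 771 mm⁴.

I_yy ≈ 1.8 × 10⁷ mm⁴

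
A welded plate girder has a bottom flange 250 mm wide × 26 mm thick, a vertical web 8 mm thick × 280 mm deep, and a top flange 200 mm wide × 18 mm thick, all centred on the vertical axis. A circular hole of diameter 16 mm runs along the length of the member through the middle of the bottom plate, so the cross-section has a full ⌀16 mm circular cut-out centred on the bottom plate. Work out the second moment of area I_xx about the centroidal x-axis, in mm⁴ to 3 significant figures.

Split into non-overlapping primitives; take the origin at the lower-left of the bounding box.
Bottom plate: 250 × 26, A = 6 500 mm², y = 13 mm, Ī = 366 167 mm⁴.
Web plate: 8 × 280, A = 2 240 mm², y = 166 mm, Ī = 14 634 667 mm⁴.
Top plate: 200 × 18, A = 3 600 mm², y = 315 mm, Ī = 97 200 mm⁴.
Hole (subtracted): ⌀16, A = 201.06 mm², y = 13 mm, Ī = 3 217 mm⁴.
Centroid: ȳ = ΣA·y / ΣA = 130.8 mm.
Transfer each piece to the centroidal x-axis using Ī + A·d² with d = y − 130.8:
  bottom plate: d = -117.8 mm → contributes +90 559 709 mm⁴
  web plate: d = 35.204 mm → contributes +17 410 726 mm⁴
  top plate: d = 184.2 mm → contributes +122 249 029 mm⁴
  hole: d = -117.8 mm → contributes −2 793 138 mm⁴
Total I = 227 426 326 mm⁴.

I_xx ≈ 2.27 × 10⁸ mm⁴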